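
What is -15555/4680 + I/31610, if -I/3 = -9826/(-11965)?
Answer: -196108376093/59001329400 ≈ -3.3238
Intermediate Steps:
I = -29478/11965 (I = -(-29478)/(-11965) = -(-29478)*(-1)/11965 = -3*9826/11965 = -29478/11965 ≈ -2.4637)
-15555/4680 + I/31610 = -15555/4680 - 29478/11965/31610 = -15555*1/4680 - 29478/11965*1/31610 = -1037/312 - 14739/189106825 = -196108376093/59001329400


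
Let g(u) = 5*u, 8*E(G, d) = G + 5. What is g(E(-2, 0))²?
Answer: 225/64 ≈ 3.5156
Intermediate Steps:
E(G, d) = 5/8 + G/8 (E(G, d) = (G + 5)/8 = (5 + G)/8 = 5/8 + G/8)
g(E(-2, 0))² = (5*(5/8 + (⅛)*(-2)))² = (5*(5/8 - ¼))² = (5*(3/8))² = (15/8)² = 225/64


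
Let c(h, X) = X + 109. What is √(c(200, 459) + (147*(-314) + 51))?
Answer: I*√45539 ≈ 213.4*I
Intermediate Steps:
c(h, X) = 109 + X
√(c(200, 459) + (147*(-314) + 51)) = √((109 + 459) + (147*(-314) + 51)) = √(568 + (-46158 + 51)) = √(568 - 46107) = √(-45539) = I*√45539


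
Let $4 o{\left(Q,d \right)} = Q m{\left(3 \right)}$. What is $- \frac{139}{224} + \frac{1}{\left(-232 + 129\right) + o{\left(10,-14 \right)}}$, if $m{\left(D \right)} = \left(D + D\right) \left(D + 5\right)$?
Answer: $- \frac{2139}{3808} \approx -0.56171$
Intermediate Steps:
$m{\left(D \right)} = 2 D \left(5 + D\right)$
$o{\left(Q,d \right)} = 12 Q$ ($o{\left(Q,d \right)} = \frac{Q 2 \cdot 3 \left(5 + 3\right)}{4} = \frac{Q 2 \cdot 3 \cdot 8}{4} = \frac{Q 48}{4} = \frac{48 Q}{4} = 12 Q$)
$- \frac{139}{224} + \frac{1}{\left(-232 + 129\right) + o{\left(10,-14 \right)}} = - \frac{139}{224} + \frac{1}{\left(-232 + 129\right) + 12 \cdot 10} = \left(-139\right) \frac{1}{224} + \frac{1}{-103 + 120} = - \frac{139}{224} + \frac{1}{17} = - \frac{2139}{3808}$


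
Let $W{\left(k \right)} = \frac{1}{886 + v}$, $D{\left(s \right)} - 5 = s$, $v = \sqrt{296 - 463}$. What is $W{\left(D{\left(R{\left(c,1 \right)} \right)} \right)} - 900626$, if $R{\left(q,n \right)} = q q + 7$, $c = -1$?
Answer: $\frac{- 900626 \sqrt{167} + 797954635 i}{\sqrt{167} - 886 i} \approx -9.0063 \cdot 10^{5} - 1.5259 \cdot 10^{-5} i$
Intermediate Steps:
$v = i \sqrt{167}$ ($v = \sqrt{-167} = i \sqrt{167} \approx 12.923 i$)
$R{\left(q,n \right)} = 7 + q^{2}$ ($R{\left(q,n \right)} = q^{2} + 7 = 7 + q^{2}$)
$D{\left(s \right)} = 5 + s$
$W{\left(k \right)} = \frac{1}{886 + i \sqrt{167}}$
$W{\left(D{\left(R{\left(c,1 \right)} \right)} \right)} - 900626 = \left(\frac{886}{785163} - \frac{i \sqrt{167}}{785163}\right) - 900626 = - \frac{707138211152}{785163} - \frac{i \sqrt{167}}{785163}$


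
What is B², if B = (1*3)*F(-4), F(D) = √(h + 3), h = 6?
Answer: 81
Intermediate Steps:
F(D) = 3 (F(D) = √(6 + 3) = √9 = 3)
B = 9 (B = (1*3)*3 = 3*3 = 9)
B² = 9² = 81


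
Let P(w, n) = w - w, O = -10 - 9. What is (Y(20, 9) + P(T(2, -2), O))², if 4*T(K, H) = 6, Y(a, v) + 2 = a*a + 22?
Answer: 176400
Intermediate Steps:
Y(a, v) = 20 + a² (Y(a, v) = -2 + (a*a + 22) = -2 + (a² + 22) = -2 + (22 + a²) = 20 + a²)
T(K, H) = 3/2 (T(K, H) = (¼)*6 = 3/2)
O = -19
P(w, n) = 0
(Y(20, 9) + P(T(2, -2), O))² = ((20 + 20²) + 0)² = ((20 + 400) + 0)² = (420 + 0)² = 420² = 176400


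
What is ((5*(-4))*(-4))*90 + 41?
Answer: 7241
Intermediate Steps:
((5*(-4))*(-4))*90 + 41 = -20*(-4)*90 + 41 = 80*90 + 41 = 7200 + 41 = 7241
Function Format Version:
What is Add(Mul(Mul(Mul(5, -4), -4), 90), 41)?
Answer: 7241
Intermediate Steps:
Add(Mul(Mul(Mul(5, -4), -4), 90), 41) = Add(Mul(Mul(-20, -4), 90), 41) = Add(Mul(80, 90), 41) = Add(7200, 41) = 7241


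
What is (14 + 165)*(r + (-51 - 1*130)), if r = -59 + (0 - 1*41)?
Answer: -50299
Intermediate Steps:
r = -100 (r = -59 + (0 - 41) = -59 - 41 = -100)
(14 + 165)*(r + (-51 - 1*130)) = (14 + 165)*(-100 + (-51 - 1*130)) = 179*(-100 + (-51 - 130)) = 179*(-100 - 181) = 179*(-281) = -50299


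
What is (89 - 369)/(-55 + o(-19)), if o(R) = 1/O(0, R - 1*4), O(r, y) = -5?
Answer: 350/69 ≈ 5.0725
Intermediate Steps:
o(R) = -⅕ (o(R) = 1/(-5) = -⅕)
(89 - 369)/(-55 + o(-19)) = (89 - 369)/(-55 - ⅕) = -280/(-276/5) = -280*(-5/276) = 350/69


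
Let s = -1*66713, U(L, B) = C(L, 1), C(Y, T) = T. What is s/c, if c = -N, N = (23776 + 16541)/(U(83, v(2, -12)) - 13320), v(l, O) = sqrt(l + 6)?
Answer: -888550447/40317 ≈ -22039.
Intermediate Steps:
v(l, O) = sqrt(6 + l)
U(L, B) = 1
N = -40317/13319 (N = (23776 + 16541)/(1 - 13320) = 40317/(-13319) = 40317*(-1/13319) = -40317/13319 ≈ -3.0270)
c = 40317/13319 (c = -1*(-40317/13319) = 40317/13319 ≈ 3.0270)
s = -66713
s/c = -66713/40317/13319 = -66713*13319/40317 = -888550447/40317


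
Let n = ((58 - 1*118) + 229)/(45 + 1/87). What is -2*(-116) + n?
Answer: 923215/3916 ≈ 235.75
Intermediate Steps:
n = 14703/3916 (n = ((58 - 118) + 229)/(45 + 1/87) = (-60 + 229)/(3916/87) = 169*(87/3916) = 14703/3916 ≈ 3.7546)
-2*(-116) + n = -2*(-116) + 14703/3916 = 232 + 14703/3916 = 923215/3916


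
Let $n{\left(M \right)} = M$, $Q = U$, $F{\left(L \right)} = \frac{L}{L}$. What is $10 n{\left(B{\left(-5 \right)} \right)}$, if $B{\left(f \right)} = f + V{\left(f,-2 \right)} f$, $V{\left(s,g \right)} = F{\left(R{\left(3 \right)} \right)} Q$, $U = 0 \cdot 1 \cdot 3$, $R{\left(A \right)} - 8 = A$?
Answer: $-50$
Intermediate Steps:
$R{\left(A \right)} = 8 + A$
$F{\left(L \right)} = 1$
$U = 0$ ($U = 0 \cdot 3 = 0$)
$Q = 0$
$V{\left(s,g \right)} = 0$ ($V{\left(s,g \right)} = 1 \cdot 0 = 0$)
$B{\left(f \right)} = f$ ($B{\left(f \right)} = f + 0 f = f + 0 = f$)
$10 n{\left(B{\left(-5 \right)} \right)} = 10 \left(-5\right) = -50$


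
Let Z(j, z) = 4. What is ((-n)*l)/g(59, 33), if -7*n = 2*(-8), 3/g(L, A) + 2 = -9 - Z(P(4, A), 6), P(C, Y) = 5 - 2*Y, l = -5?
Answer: -400/7 ≈ -57.143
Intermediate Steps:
g(L, A) = -⅕ (g(L, A) = 3/(-2 + (-9 - 1*4)) = 3/(-2 + (-9 - 4)) = 3/(-2 - 13) = 3/(-15) = 3*(-1/15) = -⅕)
n = 16/7 (n = -2*(-8)/7 = -⅐*(-16) = 16/7 ≈ 2.2857)
((-n)*l)/g(59, 33) = (-1*16/7*(-5))/(-⅕) = -16/7*(-5)*(-5) = (80/7)*(-5) = -400/7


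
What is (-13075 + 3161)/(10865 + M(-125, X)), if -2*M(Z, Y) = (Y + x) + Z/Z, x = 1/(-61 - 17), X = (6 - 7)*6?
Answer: -1546584/1695331 ≈ -0.91226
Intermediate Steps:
X = -6 (X = -1*6 = -6)
x = -1/78 (x = 1/(-78) = -1/78 ≈ -0.012821)
M(Z, Y) = -77/156 - Y/2 (M(Z, Y) = -((Y - 1/78) + Z/Z)/2 = -((-1/78 + Y) + 1)/2 = -(77/78 + Y)/2 = -77/156 - Y/2)
(-13075 + 3161)/(10865 + M(-125, X)) = (-13075 + 3161)/(10865 + (-77/156 - ½*(-6))) = -9914/(10865 + (-77/156 + 3)) = -9914/(10865 + 391/156) = -9914/1695331/156 = -9914*156/1695331 = -1546584/1695331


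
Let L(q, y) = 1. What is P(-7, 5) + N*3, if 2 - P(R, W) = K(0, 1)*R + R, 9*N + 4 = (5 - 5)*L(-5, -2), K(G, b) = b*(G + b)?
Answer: 44/3 ≈ 14.667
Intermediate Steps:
N = -4/9 (N = -4/9 + ((5 - 5)*1)/9 = -4/9 + (0*1)/9 = -4/9 + (⅑)*0 = -4/9 + 0 = -4/9 ≈ -0.44444)
P(R, W) = 2 - 2*R (P(R, W) = 2 - ((1*(0 + 1))*R + R) = 2 - ((1*1)*R + R) = 2 - (1*R + R) = 2 - (R + R) = 2 - 2*R)
P(-7, 5) + N*3 = (2 - 2*(-7)) - 4/9*3 = (2 + 14) - 4/3 = 16 - 4/3 = 44/3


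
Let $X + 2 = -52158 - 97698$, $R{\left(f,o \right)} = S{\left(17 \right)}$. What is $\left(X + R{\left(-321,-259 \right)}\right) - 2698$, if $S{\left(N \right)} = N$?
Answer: $-152539$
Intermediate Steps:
$R{\left(f,o \right)} = 17$
$X = -149858$ ($X = -2 - 149856 = -149858$)
$\left(X + R{\left(-321,-259 \right)}\right) - 2698 = \left(-149858 + 17\right) - 2698 = -149841 - 2698 = -152539$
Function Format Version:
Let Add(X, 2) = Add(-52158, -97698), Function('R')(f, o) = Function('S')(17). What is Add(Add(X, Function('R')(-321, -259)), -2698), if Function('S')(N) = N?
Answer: -152539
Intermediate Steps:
Function('R')(f, o) = 17
X = -149858 (X = Add(-2, Add(-52158, -97698)) = Add(-2, -149856) = -149858)
Add(Add(X, Function('R')(-321, -259)), -2698) = Add(Add(-149858, 17), -2698) = Add(-149841, -2698) = -152539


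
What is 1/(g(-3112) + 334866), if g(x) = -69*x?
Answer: 1/549594 ≈ 1.8195e-6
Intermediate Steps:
1/(g(-3112) + 334866) = 1/(-69*(-3112) + 334866) = 1/(214728 + 334866) = 1/549594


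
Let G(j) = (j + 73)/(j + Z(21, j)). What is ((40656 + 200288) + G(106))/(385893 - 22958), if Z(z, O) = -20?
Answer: 20721363/31212410 ≈ 0.66388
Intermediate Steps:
G(j) = (73 + j)/(-20 + j) (G(j) = (j + 73)/(j - 20) = (73 + j)/(-20 + j))
((40656 + 200288) + G(106))/(385893 - 22958) = ((40656 + 200288) + (73 + 106)/(-20 + 106))/(385893 - 22958) = (240944 + 179/86)/362935 = (240944 + (1/86)*179)*(1/362935) = (240944 + 179/86)*(1/362935) = (20721363/86)*(1/362935) = 20721363/31212410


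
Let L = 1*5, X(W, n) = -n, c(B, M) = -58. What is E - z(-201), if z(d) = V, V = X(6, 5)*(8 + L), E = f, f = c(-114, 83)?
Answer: 7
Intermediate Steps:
f = -58
E = -58
L = 5
V = -65 (V = (-1*5)*(8 + 5) = -5*13 = -65)
z(d) = -65
E - z(-201) = -58 - 1*(-65) = -58 + 65 = 7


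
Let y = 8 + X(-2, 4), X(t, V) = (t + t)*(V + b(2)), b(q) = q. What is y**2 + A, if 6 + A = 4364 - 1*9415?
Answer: -4801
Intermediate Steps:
X(t, V) = 2*t*(2 + V) (X(t, V) = (t + t)*(V + 2) = (2*t)*(2 + V) = 2*t*(2 + V))
A = -5057 (A = -6 + (4364 - 1*9415) = -6 + (4364 - 9415) = -6 - 5051 = -5057)
y = -16 (y = 8 + 2*(-2)*(2 + 4) = 8 + 2*(-2)*6 = 8 - 24 = -16)
y**2 + A = (-16)**2 - 5057 = 256 - 5057 = -4801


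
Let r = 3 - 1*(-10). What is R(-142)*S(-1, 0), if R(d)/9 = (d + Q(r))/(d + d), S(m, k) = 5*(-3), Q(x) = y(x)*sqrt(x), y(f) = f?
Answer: -135/2 + 1755*sqrt(13)/284 ≈ -45.219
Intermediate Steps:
r = 13 (r = 3 + 10 = 13)
Q(x) = x**(3/2) (Q(x) = x*sqrt(x) = x**(3/2))
S(m, k) = -15
R(d) = 9*(d + 13*sqrt(13))/(2*d) (R(d) = 9*((d + 13**(3/2))/(d + d)) = 9*((d + 13*sqrt(13))/((2*d))) = 9*((d + 13*sqrt(13))*(1/(2*d))) = 9*((d + 13*sqrt(13))/(2*d)) = 9*(d + 13*sqrt(13))/(2*d))
R(-142)*S(-1, 0) = ((9/2)*(-142 + 13*sqrt(13))/(-142))*(-15) = ((9/2)*(-1/142)*(-142 + 13*sqrt(13)))*(-15) = (9/2 - 117*sqrt(13)/284)*(-15) = -135/2 + 1755*sqrt(13)/284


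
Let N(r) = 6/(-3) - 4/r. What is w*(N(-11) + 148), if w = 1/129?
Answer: 1610/1419 ≈ 1.1346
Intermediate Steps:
N(r) = -2 - 4/r (N(r) = 6*(-⅓) - 4/r = -2 - 4/r)
w = 1/129 ≈ 0.0077519
w*(N(-11) + 148) = ((-2 - 4/(-11)) + 148)/129 = ((-2 - 4*(-1/11)) + 148)/129 = ((-2 + 4/11) + 148)/129 = (-18/11 + 148)/129 = (1/129)*(1610/11) = 1610/1419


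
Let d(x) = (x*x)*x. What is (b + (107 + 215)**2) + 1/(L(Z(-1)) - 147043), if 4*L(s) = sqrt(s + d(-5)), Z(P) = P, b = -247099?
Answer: -24806944431046169/172973150855 - 6*I*sqrt(14)/172973150855 ≈ -1.4342e+5 - 1.2979e-10*I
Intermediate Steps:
d(x) = x**3 (d(x) = x**2*x = x**3)
L(s) = sqrt(-125 + s)/4 (L(s) = sqrt(s + (-5)**3)/4 = sqrt(s - 125)/4 = sqrt(-125 + s)/4)
(b + (107 + 215)**2) + 1/(L(Z(-1)) - 147043) = (-247099 + (107 + 215)**2) + 1/(sqrt(-125 - 1)/4 - 147043) = (-247099 + 322**2) + 1/(sqrt(-126)/4 - 147043) = (-247099 + 103684) + 1/((3*I*sqrt(14))/4 - 147043) = -143415 + 1/(3*I*sqrt(14)/4 - 147043) = -143415 + 1/(-147043 + 3*I*sqrt(14)/4)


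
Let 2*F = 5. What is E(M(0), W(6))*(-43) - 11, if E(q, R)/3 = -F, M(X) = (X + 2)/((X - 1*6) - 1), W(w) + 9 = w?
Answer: 623/2 ≈ 311.50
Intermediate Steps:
F = 5/2 (F = (½)*5 = 5/2 ≈ 2.5000)
W(w) = -9 + w
M(X) = (2 + X)/(-7 + X) (M(X) = (2 + X)/((X - 6) - 1) = (2 + X)/((-6 + X) - 1) = (2 + X)/(-7 + X))
E(q, R) = -15/2 (E(q, R) = 3*(-1*5/2) = 3*(-5/2) = -15/2)
E(M(0), W(6))*(-43) - 11 = -15/2*(-43) - 11 = 645/2 - 11 = 623/2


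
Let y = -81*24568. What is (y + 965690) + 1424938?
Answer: 400620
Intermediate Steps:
y = -1990008
(y + 965690) + 1424938 = (-1990008 + 965690) + 1424938 = -1024318 + 1424938 = 400620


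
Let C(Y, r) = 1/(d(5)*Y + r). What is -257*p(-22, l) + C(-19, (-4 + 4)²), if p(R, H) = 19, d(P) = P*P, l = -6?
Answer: -2319426/475 ≈ -4883.0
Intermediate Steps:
d(P) = P²
C(Y, r) = 1/(r + 25*Y) (C(Y, r) = 1/(5²*Y + r) = 1/(25*Y + r) = 1/(r + 25*Y))
-257*p(-22, l) + C(-19, (-4 + 4)²) = -257*19 + 1/((-4 + 4)² + 25*(-19)) = -4883 + 1/(0² - 475) = -4883 + 1/(0 - 475) = -4883 + 1/(-475) = -4883 - 1/475 = -2319426/475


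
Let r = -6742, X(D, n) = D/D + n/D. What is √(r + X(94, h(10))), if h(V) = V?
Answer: I*√14890634/47 ≈ 82.103*I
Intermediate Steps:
X(D, n) = 1 + n/D
√(r + X(94, h(10))) = √(-6742 + (94 + 10)/94) = √(-6742 + (1/94)*104) = √(-6742 + 52/47) = √(-316822/47) = I*√14890634/47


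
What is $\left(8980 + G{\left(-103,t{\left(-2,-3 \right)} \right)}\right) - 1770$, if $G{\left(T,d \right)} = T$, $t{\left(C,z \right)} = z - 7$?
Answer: $7107$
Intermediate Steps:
$t{\left(C,z \right)} = -7 + z$ ($t{\left(C,z \right)} = z - 7 = -7 + z$)
$\left(8980 + G{\left(-103,t{\left(-2,-3 \right)} \right)}\right) - 1770 = \left(8980 - 103\right) - 1770 = 8877 - 1770 = 7107$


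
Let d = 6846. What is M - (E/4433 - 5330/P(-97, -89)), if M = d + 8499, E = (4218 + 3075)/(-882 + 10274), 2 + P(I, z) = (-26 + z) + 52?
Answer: 4443852925/291152 ≈ 15263.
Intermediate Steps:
P(I, z) = 24 + z (P(I, z) = -2 + ((-26 + z) + 52) = -2 + (26 + z) = 24 + z)
E = 7293/9392 ≈ 0.77651
M = 15345 (M = 6846 + 8499 = 15345)
M - (E/4433 - 5330/P(-97, -89)) = 15345 - ((7293/9392)/4433 - 5330/(24 - 89)) = 15345 - ((7293/9392)*(1/4433) - 5330/(-65)) = 15345 - (51/291152 - 5330*(-1/65)) = 15345 - (51/291152 + 82) = 15345 - 1*23874515/291152 = 15345 - 23874515/291152 = 4443852925/291152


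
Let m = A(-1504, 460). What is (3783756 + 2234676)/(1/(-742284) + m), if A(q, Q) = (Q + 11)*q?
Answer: -638197968384/75117444151 ≈ -8.4960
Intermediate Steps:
A(q, Q) = q*(11 + Q) (A(q, Q) = (11 + Q)*q = q*(11 + Q))
m = -708384 (m = -1504*(11 + 460) = -1504*471 = -708384)
(3783756 + 2234676)/(1/(-742284) + m) = (3783756 + 2234676)/(1/(-742284) - 708384) = 6018432/(-1/742284 - 708384) = 6018432/(-525822109057/742284) = 6018432*(-742284/525822109057) = -638197968384/75117444151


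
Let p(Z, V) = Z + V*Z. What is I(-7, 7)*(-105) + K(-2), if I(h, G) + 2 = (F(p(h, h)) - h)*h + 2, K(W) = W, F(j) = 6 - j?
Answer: -21317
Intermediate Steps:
I(h, G) = h*(6 - h - h*(1 + h)) (I(h, G) = -2 + (((6 - h*(1 + h)) - h)*h + 2) = -2 + ((6 - h - h*(1 + h))*h + 2) = -2 + (h*(6 - h - h*(1 + h)) + 2) = -2 + (2 + h*(6 - h - h*(1 + h))) = h*(6 - h - h*(1 + h)))
I(-7, 7)*(-105) + K(-2) = -7*(6 - 1*(-7)² - 2*(-7))*(-105) - 2 = -7*(6 - 1*49 + 14)*(-105) - 2 = -7*(6 - 49 + 14)*(-105) - 2 = -7*(-29)*(-105) - 2 = 203*(-105) - 2 = -21315 - 2 = -21317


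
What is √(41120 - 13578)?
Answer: √27542 ≈ 165.96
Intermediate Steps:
√(41120 - 13578) = √27542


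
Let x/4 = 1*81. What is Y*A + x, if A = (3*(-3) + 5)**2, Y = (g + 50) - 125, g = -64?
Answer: -1900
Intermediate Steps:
x = 324 (x = 4*(1*81) = 4*81 = 324)
Y = -139 (Y = (-64 + 50) - 125 = -14 - 125 = -139)
A = 16 (A = (-9 + 5)**2 = (-4)**2 = 16)
Y*A + x = -139*16 + 324 = -2224 + 324 = -1900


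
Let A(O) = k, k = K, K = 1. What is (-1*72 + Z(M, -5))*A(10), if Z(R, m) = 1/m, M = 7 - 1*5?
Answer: -361/5 ≈ -72.200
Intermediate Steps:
k = 1
M = 2 (M = 7 - 5 = 2)
A(O) = 1
(-1*72 + Z(M, -5))*A(10) = (-1*72 + 1/(-5))*1 = (-72 - ⅕)*1 = -361/5*1 = -361/5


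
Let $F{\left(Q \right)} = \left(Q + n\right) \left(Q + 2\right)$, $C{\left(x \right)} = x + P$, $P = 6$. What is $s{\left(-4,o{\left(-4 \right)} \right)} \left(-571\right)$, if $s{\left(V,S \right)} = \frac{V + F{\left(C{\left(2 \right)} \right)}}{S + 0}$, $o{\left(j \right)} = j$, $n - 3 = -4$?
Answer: $\frac{18843}{2} \approx 9421.5$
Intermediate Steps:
$n = -1$ ($n = 3 - 4 = -1$)
$C{\left(x \right)} = 6 + x$ ($C{\left(x \right)} = x + 6 = 6 + x$)
$F{\left(Q \right)} = \left(-1 + Q\right) \left(2 + Q\right)$ ($F{\left(Q \right)} = \left(Q - 1\right) \left(Q + 2\right) = \left(-1 + Q\right) \left(2 + Q\right)$)
$s{\left(V,S \right)} = \frac{70 + V}{S}$ ($s{\left(V,S \right)} = \frac{V + \left(-2 + \left(6 + 2\right) + \left(6 + 2\right)^{2}\right)}{S + 0} = \frac{V + \left(-2 + 8 + 8^{2}\right)}{S} = \frac{V + \left(-2 + 8 + 64\right)}{S} = \frac{V + 70}{S} = \frac{70 + V}{S}$)
$s{\left(-4,o{\left(-4 \right)} \right)} \left(-571\right) = \frac{70 - 4}{-4} \left(-571\right) = \left(- \frac{1}{4}\right) 66 \left(-571\right) = \left(- \frac{33}{2}\right) \left(-571\right) = \frac{18843}{2}$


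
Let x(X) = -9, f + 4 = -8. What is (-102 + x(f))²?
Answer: 12321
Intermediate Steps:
f = -12 (f = -4 - 8 = -12)
(-102 + x(f))² = (-102 - 9)² = (-111)² = 12321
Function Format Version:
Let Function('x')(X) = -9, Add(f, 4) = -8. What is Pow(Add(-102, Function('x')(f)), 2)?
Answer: 12321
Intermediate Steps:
f = -12 (f = Add(-4, -8) = -12)
Pow(Add(-102, Function('x')(f)), 2) = Pow(Add(-102, -9), 2) = Pow(-111, 2) = 12321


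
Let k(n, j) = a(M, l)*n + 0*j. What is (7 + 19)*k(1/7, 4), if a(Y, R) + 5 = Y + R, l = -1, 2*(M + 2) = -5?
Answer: -39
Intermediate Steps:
M = -9/2 (M = -2 + (½)*(-5) = -2 - 5/2 = -9/2 ≈ -4.5000)
a(Y, R) = -5 + R + Y (a(Y, R) = -5 + (Y + R) = -5 + (R + Y) = -5 + R + Y)
k(n, j) = -21*n/2 (k(n, j) = (-5 - 1 - 9/2)*n + 0*j = -21*n/2 + 0 = -21*n/2)
(7 + 19)*k(1/7, 4) = (7 + 19)*(-21/2/7) = 26*(-21/2*⅐) = 26*(-3/2) = -39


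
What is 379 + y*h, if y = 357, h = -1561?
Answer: -556898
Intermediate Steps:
379 + y*h = 379 + 357*(-1561) = 379 - 557277 = -556898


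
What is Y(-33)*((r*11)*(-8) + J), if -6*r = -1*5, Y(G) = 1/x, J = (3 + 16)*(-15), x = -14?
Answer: 1075/42 ≈ 25.595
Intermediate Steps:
J = -285 (J = 19*(-15) = -285)
Y(G) = -1/14 (Y(G) = 1/(-14) = -1/14)
r = 5/6 (r = -(-1)*5/6 = -1/6*(-5) = 5/6 ≈ 0.83333)
Y(-33)*((r*11)*(-8) + J) = -(((5/6)*11)*(-8) - 285)/14 = -((55/6)*(-8) - 285)/14 = -(-220/3 - 285)/14 = -1/14*(-1075/3) = 1075/42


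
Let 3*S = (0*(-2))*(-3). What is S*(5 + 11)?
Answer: 0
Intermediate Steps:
S = 0 (S = ((0*(-2))*(-3))/3 = (0*(-3))/3 = (1/3)*0 = 0)
S*(5 + 11) = 0*(5 + 11) = 0*16 = 0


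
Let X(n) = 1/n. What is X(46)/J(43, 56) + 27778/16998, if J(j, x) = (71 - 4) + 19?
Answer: 54953383/33622044 ≈ 1.6344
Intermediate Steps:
J(j, x) = 86 (J(j, x) = 67 + 19 = 86)
X(46)/J(43, 56) + 27778/16998 = 1/(46*86) + 27778/16998 = (1/46)*(1/86) + 27778*(1/16998) = 1/3956 + 13889/8499 = 54953383/33622044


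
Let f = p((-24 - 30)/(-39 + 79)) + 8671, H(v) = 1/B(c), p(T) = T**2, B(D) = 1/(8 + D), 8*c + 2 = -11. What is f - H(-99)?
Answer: 3466579/400 ≈ 8666.5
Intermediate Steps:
c = -13/8 (c = -1/4 + (1/8)*(-11) = -1/4 - 11/8 = -13/8 ≈ -1.6250)
H(v) = 51/8 (H(v) = 1/(1/(8 - 13/8)) = 1/(1/(51/8)) = 1/(8/51) = 51/8)
f = 3469129/400 (f = ((-24 - 30)/(-39 + 79))**2 + 8671 = (-54/40)**2 + 8671 = (-54*1/40)**2 + 8671 = (-27/20)**2 + 8671 = 729/400 + 8671 = 3469129/400 ≈ 8672.8)
f - H(-99) = 3469129/400 - 1*51/8 = 3469129/400 - 51/8 = 3466579/400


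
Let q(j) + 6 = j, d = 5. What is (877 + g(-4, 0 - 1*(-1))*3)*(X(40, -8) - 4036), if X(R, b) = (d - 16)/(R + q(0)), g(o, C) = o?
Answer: -118708275/34 ≈ -3.4914e+6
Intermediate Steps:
q(j) = -6 + j
X(R, b) = -11/(-6 + R) (X(R, b) = (5 - 16)/(R + (-6 + 0)) = -11/(R - 6) = -11/(-6 + R))
(877 + g(-4, 0 - 1*(-1))*3)*(X(40, -8) - 4036) = (877 - 4*3)*(-11/(-6 + 40) - 4036) = (877 - 12)*(-11/34 - 4036) = 865*(-11*1/34 - 4036) = 865*(-11/34 - 4036) = 865*(-137235/34) = -118708275/34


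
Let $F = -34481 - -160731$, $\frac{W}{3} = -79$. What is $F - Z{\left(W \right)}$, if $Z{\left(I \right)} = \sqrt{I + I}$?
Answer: $126250 - i \sqrt{474} \approx 1.2625 \cdot 10^{5} - 21.772 i$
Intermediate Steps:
$W = -237$ ($W = 3 \left(-79\right) = -237$)
$Z{\left(I \right)} = \sqrt{2} \sqrt{I}$ ($Z{\left(I \right)} = \sqrt{2 I} = \sqrt{2} \sqrt{I}$)
$F = 126250$ ($F = -34481 + 160731 = 126250$)
$F - Z{\left(W \right)} = 126250 - \sqrt{2} \sqrt{-237} = 126250 - \sqrt{2} i \sqrt{237} = 126250 - i \sqrt{474}$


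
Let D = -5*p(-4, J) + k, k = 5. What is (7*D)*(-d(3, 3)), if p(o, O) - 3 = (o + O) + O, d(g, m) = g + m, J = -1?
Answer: -840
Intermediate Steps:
p(o, O) = 3 + o + 2*O (p(o, O) = 3 + ((o + O) + O) = 3 + ((O + o) + O) = 3 + (o + 2*O) = 3 + o + 2*O)
D = 20 (D = -5*(3 - 4 + 2*(-1)) + 5 = -5*(3 - 4 - 2) + 5 = -5*(-3) + 5 = 15 + 5 = 20)
(7*D)*(-d(3, 3)) = (7*20)*(-(3 + 3)) = 140*(-1*6) = 140*(-6) = -840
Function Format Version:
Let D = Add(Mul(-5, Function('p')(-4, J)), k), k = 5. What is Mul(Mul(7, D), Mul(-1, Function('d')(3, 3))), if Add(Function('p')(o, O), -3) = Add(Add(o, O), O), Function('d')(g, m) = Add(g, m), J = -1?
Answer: -840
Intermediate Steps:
Function('p')(o, O) = Add(3, o, Mul(2, O)) (Function('p')(o, O) = Add(3, Add(Add(o, O), O)) = Add(3, Add(Add(O, o), O)) = Add(3, Add(o, Mul(2, O))) = Add(3, o, Mul(2, O)))
D = 20 (D = Add(Mul(-5, Add(3, -4, Mul(2, -1))), 5) = Add(Mul(-5, Add(3, -4, -2)), 5) = Add(Mul(-5, -3), 5) = Add(15, 5) = 20)
Mul(Mul(7, D), Mul(-1, Function('d')(3, 3))) = Mul(Mul(7, 20), Mul(-1, Add(3, 3))) = Mul(140, Mul(-1, 6)) = Mul(140, -6) = -840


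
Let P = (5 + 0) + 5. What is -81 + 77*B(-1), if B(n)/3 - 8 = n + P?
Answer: 3846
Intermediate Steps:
P = 10 (P = 5 + 5 = 10)
B(n) = 54 + 3*n (B(n) = 24 + 3*(n + 10) = 24 + 3*(10 + n) = 24 + (30 + 3*n) = 54 + 3*n)
-81 + 77*B(-1) = -81 + 77*(54 + 3*(-1)) = -81 + 77*(54 - 3) = -81 + 77*51 = -81 + 3927 = 3846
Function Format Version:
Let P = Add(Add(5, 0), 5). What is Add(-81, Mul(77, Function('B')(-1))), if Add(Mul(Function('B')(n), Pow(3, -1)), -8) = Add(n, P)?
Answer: 3846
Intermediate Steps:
P = 10 (P = Add(5, 5) = 10)
Function('B')(n) = Add(54, Mul(3, n)) (Function('B')(n) = Add(24, Mul(3, Add(n, 10))) = Add(24, Mul(3, Add(10, n))) = Add(24, Add(30, Mul(3, n))) = Add(54, Mul(3, n)))
Add(-81, Mul(77, Function('B')(-1))) = Add(-81, Mul(77, Add(54, Mul(3, -1)))) = Add(-81, Mul(77, Add(54, -3))) = Add(-81, Mul(77, 51)) = Add(-81, 3927) = 3846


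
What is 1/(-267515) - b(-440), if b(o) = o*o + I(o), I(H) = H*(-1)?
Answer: -51908610601/267515 ≈ -1.9404e+5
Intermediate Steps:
I(H) = -H
b(o) = o² - o (b(o) = o*o - o = o² - o)
1/(-267515) - b(-440) = 1/(-267515) - (-440)*(-1 - 440) = -1/267515 - (-440)*(-441) = -1/267515 - 1*194040 = -1/267515 - 194040 = -51908610601/267515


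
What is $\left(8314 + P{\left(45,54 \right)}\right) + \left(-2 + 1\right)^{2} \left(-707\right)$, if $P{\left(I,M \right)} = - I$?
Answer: $7562$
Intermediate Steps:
$\left(8314 + P{\left(45,54 \right)}\right) + \left(-2 + 1\right)^{2} \left(-707\right) = \left(8314 - 45\right) + \left(-2 + 1\right)^{2} \left(-707\right) = \left(8314 - 45\right) + \left(-1\right)^{2} \left(-707\right) = 8269 + 1 \left(-707\right) = 8269 - 707 = 7562$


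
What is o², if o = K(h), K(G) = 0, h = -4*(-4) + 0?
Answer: 0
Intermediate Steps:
h = 16 (h = 16 + 0 = 16)
o = 0
o² = 0² = 0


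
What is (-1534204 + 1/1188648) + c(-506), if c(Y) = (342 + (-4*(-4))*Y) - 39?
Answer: -1832891650055/1188648 ≈ -1.5420e+6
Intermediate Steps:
c(Y) = 303 + 16*Y (c(Y) = (342 + 16*Y) - 39 = 303 + 16*Y)
(-1534204 + 1/1188648) + c(-506) = (-1534204 + 1/1188648) + (303 + 16*(-506)) = (-1534204 + 1/1188648) + (303 - 8096) = -1823628516191/1188648 - 7793 = -1832891650055/1188648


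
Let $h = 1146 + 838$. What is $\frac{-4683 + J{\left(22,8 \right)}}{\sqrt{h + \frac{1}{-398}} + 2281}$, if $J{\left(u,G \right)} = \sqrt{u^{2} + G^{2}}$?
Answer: $- \frac{4251405354}{2069988847} - \frac{2 \sqrt{43055419906}}{2069988847} + \frac{4683 \sqrt{314273138}}{2069988847} + \frac{1815676 \sqrt{137}}{2069988847} \approx -2.0037$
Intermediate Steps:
$h = 1984$
$J{\left(u,G \right)} = \sqrt{G^{2} + u^{2}}$
$\frac{-4683 + J{\left(22,8 \right)}}{\sqrt{h + \frac{1}{-398}} + 2281} = \frac{-4683 + \sqrt{8^{2} + 22^{2}}}{\sqrt{1984 + \frac{1}{-398}} + 2281} = \frac{-4683 + \sqrt{64 + 484}}{\sqrt{1984 - \frac{1}{398}} + 2281} = \frac{-4683 + \sqrt{548}}{\sqrt{\frac{789631}{398}} + 2281} = \frac{-4683 + 2 \sqrt{137}}{\frac{\sqrt{314273138}}{398} + 2281} = \frac{-4683 + 2 \sqrt{137}}{2281 + \frac{\sqrt{314273138}}{398}}$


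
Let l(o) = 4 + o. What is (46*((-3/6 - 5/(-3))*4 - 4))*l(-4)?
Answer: 0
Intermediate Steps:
(46*((-3/6 - 5/(-3))*4 - 4))*l(-4) = (46*((-3/6 - 5/(-3))*4 - 4))*(4 - 4) = (46*((-3*1/6 - 5*(-1/3))*4 - 4))*0 = (46*((-1/2 + 5/3)*4 - 4))*0 = (46*((7/6)*4 - 4))*0 = (46*(14/3 - 4))*0 = (46*(2/3))*0 = (92/3)*0 = 0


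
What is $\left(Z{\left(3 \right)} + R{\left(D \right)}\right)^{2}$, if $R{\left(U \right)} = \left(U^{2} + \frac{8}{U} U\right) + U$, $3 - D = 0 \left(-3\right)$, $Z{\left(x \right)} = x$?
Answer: $529$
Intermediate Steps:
$D = 3$ ($D = 3 - 0 \left(-3\right) = 3 - 0 = 3 + 0 = 3$)
$R{\left(U \right)} = 8 + U + U^{2}$ ($R{\left(U \right)} = \left(U^{2} + 8\right) + U = \left(8 + U^{2}\right) + U = 8 + U + U^{2}$)
$\left(Z{\left(3 \right)} + R{\left(D \right)}\right)^{2} = \left(3 + \left(8 + 3 + 3^{2}\right)\right)^{2} = \left(3 + \left(8 + 3 + 9\right)\right)^{2} = \left(3 + 20\right)^{2} = 23^{2} = 529$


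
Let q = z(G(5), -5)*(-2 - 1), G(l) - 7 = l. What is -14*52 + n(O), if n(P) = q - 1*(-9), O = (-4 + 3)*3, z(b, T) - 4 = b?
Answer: -767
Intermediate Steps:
G(l) = 7 + l
z(b, T) = 4 + b
O = -3 (O = -1*3 = -3)
q = -48 (q = (4 + (7 + 5))*(-2 - 1) = (4 + 12)*(-3) = 16*(-3) = -48)
n(P) = -39 (n(P) = -48 - 1*(-9) = -48 + 9 = -39)
-14*52 + n(O) = -14*52 - 39 = -728 - 39 = -767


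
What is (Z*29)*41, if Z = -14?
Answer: -16646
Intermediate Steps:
(Z*29)*41 = -14*29*41 = -406*41 = -16646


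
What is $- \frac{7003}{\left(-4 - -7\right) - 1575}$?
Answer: $\frac{7003}{1572} \approx 4.4548$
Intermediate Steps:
$- \frac{7003}{\left(-4 - -7\right) - 1575} = - \frac{7003}{\left(-4 + 7\right) - 1575} = - \frac{7003}{3 - 1575} = - \frac{7003}{-1572} = \left(-7003\right) \left(- \frac{1}{1572}\right) = \frac{7003}{1572}$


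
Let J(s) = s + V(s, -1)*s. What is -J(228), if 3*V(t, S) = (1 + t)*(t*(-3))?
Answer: 11904108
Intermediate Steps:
V(t, S) = -t*(1 + t) (V(t, S) = ((1 + t)*(t*(-3)))/3 = ((1 + t)*(-3*t))/3 = (-3*t*(1 + t))/3 = -t*(1 + t))
J(s) = s - s**2*(1 + s) (J(s) = s + (-s*(1 + s))*s = s - s**2*(1 + s))
-J(228) = -228*(1 - 1*228 - 1*228**2) = -228*(1 - 228 - 1*51984) = -228*(1 - 228 - 51984) = -228*(-52211) = -1*(-11904108) = 11904108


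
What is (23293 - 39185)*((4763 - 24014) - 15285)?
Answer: 548846112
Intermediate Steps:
(23293 - 39185)*((4763 - 24014) - 15285) = -15892*(-19251 - 15285) = -15892*(-34536) = 548846112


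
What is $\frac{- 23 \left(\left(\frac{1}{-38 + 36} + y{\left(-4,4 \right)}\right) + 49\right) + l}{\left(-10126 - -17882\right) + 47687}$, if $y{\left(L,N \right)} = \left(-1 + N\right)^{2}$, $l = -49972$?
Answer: $- \frac{102589}{110886} \approx -0.92518$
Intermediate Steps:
$\frac{- 23 \left(\left(\frac{1}{-38 + 36} + y{\left(-4,4 \right)}\right) + 49\right) + l}{\left(-10126 - -17882\right) + 47687} = \frac{- 23 \left(\left(\frac{1}{-38 + 36} + \left(-1 + 4\right)^{2}\right) + 49\right) - 49972}{\left(-10126 - -17882\right) + 47687} = \frac{- 23 \left(\left(\frac{1}{-2} + 3^{2}\right) + 49\right) - 49972}{\left(-10126 + 17882\right) + 47687} = \frac{- 23 \left(\left(- \frac{1}{2} + 9\right) + 49\right) - 49972}{7756 + 47687} = \frac{- 23 \left(\frac{17}{2} + 49\right) - 49972}{55443} = \left(\left(-23\right) \frac{115}{2} - 49972\right) \frac{1}{55443} = \left(- \frac{2645}{2} - 49972\right) \frac{1}{55443} = \left(- \frac{102589}{2}\right) \frac{1}{55443} = - \frac{102589}{110886}$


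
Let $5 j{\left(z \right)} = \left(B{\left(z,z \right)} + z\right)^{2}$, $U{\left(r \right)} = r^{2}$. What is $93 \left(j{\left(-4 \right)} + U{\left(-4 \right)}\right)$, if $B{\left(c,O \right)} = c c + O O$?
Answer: $\frac{80352}{5} \approx 16070.0$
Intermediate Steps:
$B{\left(c,O \right)} = O^{2} + c^{2}$ ($B{\left(c,O \right)} = c^{2} + O^{2} = O^{2} + c^{2}$)
$j{\left(z \right)} = \frac{\left(z + 2 z^{2}\right)^{2}}{5}$ ($j{\left(z \right)} = \frac{\left(\left(z^{2} + z^{2}\right) + z\right)^{2}}{5} = \frac{\left(2 z^{2} + z\right)^{2}}{5} = \frac{\left(z + 2 z^{2}\right)^{2}}{5}$)
$93 \left(j{\left(-4 \right)} + U{\left(-4 \right)}\right) = 93 \left(\frac{\left(-4\right)^{2} \left(1 + 2 \left(-4\right)\right)^{2}}{5} + \left(-4\right)^{2}\right) = 93 \left(\frac{1}{5} \cdot 16 \left(1 - 8\right)^{2} + 16\right) = 93 \left(\frac{1}{5} \cdot 16 \left(-7\right)^{2} + 16\right) = 93 \left(\frac{1}{5} \cdot 16 \cdot 49 + 16\right) = 93 \left(\frac{784}{5} + 16\right) = 93 \cdot \frac{864}{5} = \frac{80352}{5}$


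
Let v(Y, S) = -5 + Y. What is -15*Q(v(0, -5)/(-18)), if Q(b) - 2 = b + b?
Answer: -115/3 ≈ -38.333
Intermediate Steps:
Q(b) = 2 + 2*b (Q(b) = 2 + (b + b) = 2 + 2*b)
-15*Q(v(0, -5)/(-18)) = -15*(2 + 2*((-5 + 0)/(-18))) = -15*(2 + 2*(-5*(-1/18))) = -15*(2 + 2*(5/18)) = -15*(2 + 5/9) = -15*23/9 = -115/3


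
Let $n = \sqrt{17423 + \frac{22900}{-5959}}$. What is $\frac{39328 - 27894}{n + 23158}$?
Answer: $\frac{1577875100548}{3195665971719} - \frac{11434 \sqrt{618548710963}}{3195665971719} \approx 0.49094$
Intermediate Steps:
$n = \frac{\sqrt{618548710963}}{5959}$ ($n = \sqrt{17423 + 22900 \left(- \frac{1}{5959}\right)} = \sqrt{17423 - \frac{22900}{5959}} = \sqrt{\frac{103800757}{5959}} = \frac{\sqrt{618548710963}}{5959} \approx 131.98$)
$\frac{39328 - 27894}{n + 23158} = \frac{39328 - 27894}{\frac{\sqrt{618548710963}}{5959} + 23158} = \frac{11434}{23158 + \frac{\sqrt{618548710963}}{5959}}$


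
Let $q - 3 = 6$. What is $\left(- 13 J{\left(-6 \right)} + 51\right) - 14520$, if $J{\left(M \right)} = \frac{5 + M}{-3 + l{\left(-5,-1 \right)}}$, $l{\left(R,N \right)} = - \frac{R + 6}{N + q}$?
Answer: $- \frac{361829}{25} \approx -14473.0$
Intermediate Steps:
$q = 9$ ($q = 3 + 6 = 9$)
$l{\left(R,N \right)} = - \frac{6 + R}{9 + N}$ ($l{\left(R,N \right)} = - \frac{R + 6}{N + 9} = - \frac{6 + R}{9 + N}$)
$J{\left(M \right)} = - \frac{8}{5} - \frac{8 M}{25}$ ($J{\left(M \right)} = \frac{5 + M}{-3 + \frac{-6 - -5}{9 - 1}} = \frac{5 + M}{-3 + \frac{-6 + 5}{8}} = \frac{5 + M}{-3 + \frac{1}{8} \left(-1\right)} = \frac{5 + M}{-3 - \frac{1}{8}} = \frac{5 + M}{- \frac{25}{8}} = \left(5 + M\right) \left(- \frac{8}{25}\right) = - \frac{8}{5} - \frac{8 M}{25}$)
$\left(- 13 J{\left(-6 \right)} + 51\right) - 14520 = \left(- 13 \left(- \frac{8}{5} - - \frac{48}{25}\right) + 51\right) - 14520 = \left(- 13 \left(- \frac{8}{5} + \frac{48}{25}\right) + 51\right) - 14520 = \left(\left(-13\right) \frac{8}{25} + 51\right) - 14520 = \left(- \frac{104}{25} + 51\right) - 14520 = \frac{1171}{25} - 14520 = - \frac{361829}{25}$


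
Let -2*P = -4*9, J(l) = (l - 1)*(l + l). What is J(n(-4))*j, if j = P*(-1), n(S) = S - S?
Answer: 0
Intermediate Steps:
n(S) = 0
J(l) = 2*l*(-1 + l) (J(l) = (-1 + l)*(2*l) = 2*l*(-1 + l))
P = 18 (P = -(-2)*9 = -1/2*(-36) = 18)
j = -18 (j = 18*(-1) = -18)
J(n(-4))*j = (2*0*(-1 + 0))*(-18) = (2*0*(-1))*(-18) = 0*(-18) = 0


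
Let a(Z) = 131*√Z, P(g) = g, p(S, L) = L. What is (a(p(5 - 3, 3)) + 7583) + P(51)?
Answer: 7634 + 131*√3 ≈ 7860.9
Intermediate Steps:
(a(p(5 - 3, 3)) + 7583) + P(51) = (131*√3 + 7583) + 51 = (7583 + 131*√3) + 51 = 7634 + 131*√3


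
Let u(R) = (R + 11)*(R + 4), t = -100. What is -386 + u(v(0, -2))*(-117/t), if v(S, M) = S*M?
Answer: -8363/25 ≈ -334.52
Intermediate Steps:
v(S, M) = M*S
u(R) = (4 + R)*(11 + R) (u(R) = (11 + R)*(4 + R) = (4 + R)*(11 + R))
-386 + u(v(0, -2))*(-117/t) = -386 + (44 + (-2*0)² + 15*(-2*0))*(-117/(-100)) = -386 + (44 + 0² + 15*0)*(-117*(-1/100)) = -386 + (44 + 0 + 0)*(117/100) = -386 + 44*(117/100) = -386 + 1287/25 = -8363/25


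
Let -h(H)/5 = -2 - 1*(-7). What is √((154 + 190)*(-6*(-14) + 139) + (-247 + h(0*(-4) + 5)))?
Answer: 14*√390 ≈ 276.48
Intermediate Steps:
h(H) = -25 (h(H) = -5*(-2 - 1*(-7)) = -5*(-2 + 7) = -5*5 = -25)
√((154 + 190)*(-6*(-14) + 139) + (-247 + h(0*(-4) + 5))) = √((154 + 190)*(-6*(-14) + 139) + (-247 - 25)) = √(344*(84 + 139) - 272) = √(344*223 - 272) = √(76712 - 272) = √76440 = 14*√390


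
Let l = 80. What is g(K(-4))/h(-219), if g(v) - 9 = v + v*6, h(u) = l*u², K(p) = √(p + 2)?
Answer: 1/426320 + 7*I*√2/3836880 ≈ 2.3457e-6 + 2.5801e-6*I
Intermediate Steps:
K(p) = √(2 + p)
h(u) = 80*u²
g(v) = 9 + 7*v (g(v) = 9 + (v + v*6) = 9 + (v + 6*v) = 9 + 7*v)
g(K(-4))/h(-219) = (9 + 7*√(2 - 4))/((80*(-219)²)) = (9 + 7*√(-2))/((80*47961)) = (9 + 7*(I*√2))/3836880 = (9 + 7*I*√2)*(1/3836880) = 1/426320 + 7*I*√2/3836880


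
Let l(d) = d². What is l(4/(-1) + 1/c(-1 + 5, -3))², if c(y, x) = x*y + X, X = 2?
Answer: 2825761/10000 ≈ 282.58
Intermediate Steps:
c(y, x) = 2 + x*y (c(y, x) = x*y + 2 = 2 + x*y)
l(4/(-1) + 1/c(-1 + 5, -3))² = ((4/(-1) + 1/(2 - 3*(-1 + 5)))²)² = ((4*(-1) + 1/(2 - 3*4))²)² = ((-4 + 1/(2 - 12))²)² = ((-4 + 1/(-10))²)² = ((-4 + 1*(-⅒))²)² = ((-4 - ⅒)²)² = ((-41/10)²)² = (1681/100)² = 2825761/10000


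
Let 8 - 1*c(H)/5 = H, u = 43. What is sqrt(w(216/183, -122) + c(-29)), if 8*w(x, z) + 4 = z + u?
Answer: sqrt(2794)/4 ≈ 13.215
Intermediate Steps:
w(x, z) = 39/8 + z/8 (w(x, z) = -1/2 + (z + 43)/8 = -1/2 + (43 + z)/8 = -1/2 + (43/8 + z/8) = 39/8 + z/8)
c(H) = 40 - 5*H
sqrt(w(216/183, -122) + c(-29)) = sqrt((39/8 + (1/8)*(-122)) + (40 - 5*(-29))) = sqrt((39/8 - 61/4) + (40 + 145)) = sqrt(-83/8 + 185) = sqrt(1397/8) = sqrt(2794)/4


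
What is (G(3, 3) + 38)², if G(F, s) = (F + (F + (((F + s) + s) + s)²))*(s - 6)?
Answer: 169744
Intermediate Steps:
G(F, s) = (-6 + s)*((F + 3*s)² + 2*F) (G(F, s) = (F + (F + ((F + 2*s) + s)²))*(-6 + s) = (F + (F + (F + 3*s)²))*(-6 + s) = ((F + 3*s)² + 2*F)*(-6 + s) = (-6 + s)*((F + 3*s)² + 2*F))
(G(3, 3) + 38)² = ((-12*3 - 6*(3 + 3*3)² + 3*(3 + 3*3)² + 2*3*3) + 38)² = ((-36 - 6*(3 + 9)² + 3*(3 + 9)² + 18) + 38)² = ((-36 - 6*12² + 3*12² + 18) + 38)² = ((-36 - 6*144 + 3*144 + 18) + 38)² = ((-36 - 864 + 432 + 18) + 38)² = (-450 + 38)² = (-412)² = 169744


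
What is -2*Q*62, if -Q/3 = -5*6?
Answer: -11160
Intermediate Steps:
Q = 90 (Q = -(-15)*6 = -3*(-30) = 90)
-2*Q*62 = -180*62 = -2*5580 = -11160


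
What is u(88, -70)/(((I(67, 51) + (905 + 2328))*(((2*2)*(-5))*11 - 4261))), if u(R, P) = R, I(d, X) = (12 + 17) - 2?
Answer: -22/3652015 ≈ -6.0241e-6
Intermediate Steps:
I(d, X) = 27 (I(d, X) = 29 - 2 = 27)
u(88, -70)/(((I(67, 51) + (905 + 2328))*(((2*2)*(-5))*11 - 4261))) = 88/(((27 + (905 + 2328))*(((2*2)*(-5))*11 - 4261))) = 88/(((27 + 3233)*((4*(-5))*11 - 4261))) = 88/((3260*(-20*11 - 4261))) = 88/((3260*(-220 - 4261))) = 88/((3260*(-4481))) = 88/(-14608060) = 88*(-1/14608060) = -22/3652015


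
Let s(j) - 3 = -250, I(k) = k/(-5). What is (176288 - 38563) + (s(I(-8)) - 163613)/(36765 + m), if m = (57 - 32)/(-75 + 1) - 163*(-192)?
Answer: 693638321885/5036489 ≈ 1.3772e+5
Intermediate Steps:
I(k) = -k/5 (I(k) = k*(-1/5) = -k/5)
s(j) = -247 (s(j) = 3 - 250 = -247)
m = 2315879/74 (m = 25/(-74) + 31296 = 25*(-1/74) + 31296 = -25/74 + 31296 = 2315879/74 ≈ 31296.)
(176288 - 38563) + (s(I(-8)) - 163613)/(36765 + m) = (176288 - 38563) + (-247 - 163613)/(36765 + 2315879/74) = 137725 - 163860/5036489/74 = 137725 - 163860*74/5036489 = 137725 - 12125640/5036489 = 693638321885/5036489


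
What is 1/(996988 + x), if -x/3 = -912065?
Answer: 1/3733183 ≈ 2.6787e-7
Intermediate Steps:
x = 2736195 (x = -3*(-912065) = 2736195)
1/(996988 + x) = 1/(996988 + 2736195) = 1/3733183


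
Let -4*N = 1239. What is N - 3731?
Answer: -16163/4 ≈ -4040.8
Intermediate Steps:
N = -1239/4 (N = -¼*1239 = -1239/4 ≈ -309.75)
N - 3731 = -1239/4 - 3731 = -16163/4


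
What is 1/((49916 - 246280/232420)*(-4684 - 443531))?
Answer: -11621/259992275083230 ≈ -4.4697e-11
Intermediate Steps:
1/((49916 - 246280/232420)*(-4684 - 443531)) = 1/((49916 - 246280*1/232420)*(-448215)) = 1/((49916 - 12314/11621)*(-448215)) = 1/((580061522/11621)*(-448215)) = 1/(-259992275083230/11621) = -11621/259992275083230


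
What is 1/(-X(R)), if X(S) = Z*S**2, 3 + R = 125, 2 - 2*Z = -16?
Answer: -1/133956 ≈ -7.4651e-6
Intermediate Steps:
Z = 9 (Z = 1 - 1/2*(-16) = 1 + 8 = 9)
R = 122 (R = -3 + 125 = 122)
X(S) = 9*S**2
1/(-X(R)) = 1/(-9*122**2) = 1/(-9*14884) = 1/(-1*133956) = 1/(-133956) = -1/133956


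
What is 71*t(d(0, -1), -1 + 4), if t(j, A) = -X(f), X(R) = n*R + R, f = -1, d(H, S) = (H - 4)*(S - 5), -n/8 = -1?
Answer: 639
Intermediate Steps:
n = 8 (n = -8*(-1) = 8)
d(H, S) = (-5 + S)*(-4 + H) (d(H, S) = (-4 + H)*(-5 + S) = (-5 + S)*(-4 + H))
X(R) = 9*R (X(R) = 8*R + R = 9*R)
t(j, A) = 9 (t(j, A) = -9*(-1) = -1*(-9) = 9)
71*t(d(0, -1), -1 + 4) = 71*9 = 639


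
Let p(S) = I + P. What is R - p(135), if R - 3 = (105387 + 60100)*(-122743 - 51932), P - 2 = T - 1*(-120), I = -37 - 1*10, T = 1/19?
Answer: -549222394144/19 ≈ -2.8906e+10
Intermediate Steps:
T = 1/19 ≈ 0.052632
I = -47 (I = -37 - 10 = -47)
P = 2319/19 (P = 2 + (1/19 - 1*(-120)) = 2 + (1/19 + 120) = 2 + 2281/19 = 2319/19 ≈ 122.05)
p(S) = 1426/19 (p(S) = -47 + 2319/19 = 1426/19)
R = -28906441722 (R = 3 + (105387 + 60100)*(-122743 - 51932) = 3 + 165487*(-174675) = 3 - 28906441725 = -28906441722)
R - p(135) = -28906441722 - 1*1426/19 = -28906441722 - 1426/19 = -549222394144/19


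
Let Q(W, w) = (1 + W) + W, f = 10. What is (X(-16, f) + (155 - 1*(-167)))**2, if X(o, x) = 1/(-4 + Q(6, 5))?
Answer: 8404201/81 ≈ 1.0376e+5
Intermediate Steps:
Q(W, w) = 1 + 2*W
X(o, x) = 1/9 (X(o, x) = 1/(-4 + (1 + 2*6)) = 1/(-4 + (1 + 12)) = 1/(-4 + 13) = 1/9)
(X(-16, f) + (155 - 1*(-167)))**2 = (1/9 + (155 - 1*(-167)))**2 = (1/9 + (155 + 167))**2 = (1/9 + 322)**2 = (2899/9)**2 = 8404201/81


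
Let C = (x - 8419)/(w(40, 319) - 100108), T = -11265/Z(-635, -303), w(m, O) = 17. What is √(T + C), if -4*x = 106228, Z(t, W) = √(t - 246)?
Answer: √(2717171091249376 + 99425357447494665*I*√881)/88180171 ≈ 13.782 + 13.769*I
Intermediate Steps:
Z(t, W) = √(-246 + t)
x = -26557 (x = -¼*106228 = -26557)
T = 11265*I*√881/881 (T = -11265/√(-246 - 635) = -11265*(-I*√881/881) = -(-11265)*I*√881/881 = 11265*I*√881/881 ≈ 379.53*I)
C = 34976/100091 (C = (-26557 - 8419)/(17 - 100108) = -34976/(-100091) = -34976*(-1/100091) = 34976/100091 ≈ 0.34944)
√(T + C) = √(11265*I*√881/881 + 34976/100091) = √(34976/100091 + 11265*I*√881/881)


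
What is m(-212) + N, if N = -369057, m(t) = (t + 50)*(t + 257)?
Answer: -376347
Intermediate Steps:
m(t) = (50 + t)*(257 + t)
m(-212) + N = (12850 + (-212)**2 + 307*(-212)) - 369057 = (12850 + 44944 - 65084) - 369057 = -7290 - 369057 = -376347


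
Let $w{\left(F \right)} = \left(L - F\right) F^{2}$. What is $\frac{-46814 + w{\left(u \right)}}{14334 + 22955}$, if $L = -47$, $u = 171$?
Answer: $- \frac{131048}{761} \approx -172.21$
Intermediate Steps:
$w{\left(F \right)} = F^{2} \left(-47 - F\right)$ ($w{\left(F \right)} = \left(-47 - F\right) F^{2} = F^{2} \left(-47 - F\right)$)
$\frac{-46814 + w{\left(u \right)}}{14334 + 22955} = \frac{-46814 + 171^{2} \left(-47 - 171\right)}{14334 + 22955} = \frac{-46814 + 29241 \left(-47 - 171\right)}{37289} = \left(-46814 + 29241 \left(-218\right)\right) \frac{1}{37289} = \left(-46814 - 6374538\right) \frac{1}{37289} = \left(-6421352\right) \frac{1}{37289} = - \frac{131048}{761}$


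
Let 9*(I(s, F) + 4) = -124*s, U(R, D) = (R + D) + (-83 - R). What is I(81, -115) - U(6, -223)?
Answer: -814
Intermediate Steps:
U(R, D) = -83 + D (U(R, D) = (D + R) + (-83 - R) = -83 + D)
I(s, F) = -4 - 124*s/9 (I(s, F) = -4 + (-124*s)/9 = -4 - 124*s/9)
I(81, -115) - U(6, -223) = (-4 - 124/9*81) - (-83 - 223) = (-4 - 1116) - 1*(-306) = -1120 + 306 = -814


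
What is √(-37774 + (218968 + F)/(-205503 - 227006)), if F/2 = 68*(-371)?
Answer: I*√7066229744106302/432509 ≈ 194.36*I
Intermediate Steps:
F = -50456 (F = 2*(68*(-371)) = 2*(-25228) = -50456)
√(-37774 + (218968 + F)/(-205503 - 227006)) = √(-37774 + (218968 - 50456)/(-205503 - 227006)) = √(-37774 + 168512/(-432509)) = √(-37774 + 168512*(-1/432509)) = √(-37774 - 168512/432509) = √(-16337763478/432509) = I*√7066229744106302/432509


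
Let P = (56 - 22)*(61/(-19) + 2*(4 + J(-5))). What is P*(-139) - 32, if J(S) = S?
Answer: 467266/19 ≈ 24593.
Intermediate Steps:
P = -3366/19 (P = (56 - 22)*(61/(-19) + 2*(4 - 5)) = 34*(61*(-1/19) + 2*(-1)) = 34*(-61/19 - 2) = 34*(-99/19) = -3366/19 ≈ -177.16)
P*(-139) - 32 = -3366/19*(-139) - 32 = 467874/19 - 32 = 467266/19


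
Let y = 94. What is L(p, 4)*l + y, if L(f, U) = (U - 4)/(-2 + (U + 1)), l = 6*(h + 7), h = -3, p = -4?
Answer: 94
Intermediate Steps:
l = 24 (l = 6*(-3 + 7) = 6*4 = 24)
L(f, U) = (-4 + U)/(-1 + U) (L(f, U) = (-4 + U)/(-2 + (1 + U)) = (-4 + U)/(-1 + U))
L(p, 4)*l + y = ((-4 + 4)/(-1 + 4))*24 + 94 = (0/3)*24 + 94 = ((1/3)*0)*24 + 94 = 0*24 + 94 = 0 + 94 = 94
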